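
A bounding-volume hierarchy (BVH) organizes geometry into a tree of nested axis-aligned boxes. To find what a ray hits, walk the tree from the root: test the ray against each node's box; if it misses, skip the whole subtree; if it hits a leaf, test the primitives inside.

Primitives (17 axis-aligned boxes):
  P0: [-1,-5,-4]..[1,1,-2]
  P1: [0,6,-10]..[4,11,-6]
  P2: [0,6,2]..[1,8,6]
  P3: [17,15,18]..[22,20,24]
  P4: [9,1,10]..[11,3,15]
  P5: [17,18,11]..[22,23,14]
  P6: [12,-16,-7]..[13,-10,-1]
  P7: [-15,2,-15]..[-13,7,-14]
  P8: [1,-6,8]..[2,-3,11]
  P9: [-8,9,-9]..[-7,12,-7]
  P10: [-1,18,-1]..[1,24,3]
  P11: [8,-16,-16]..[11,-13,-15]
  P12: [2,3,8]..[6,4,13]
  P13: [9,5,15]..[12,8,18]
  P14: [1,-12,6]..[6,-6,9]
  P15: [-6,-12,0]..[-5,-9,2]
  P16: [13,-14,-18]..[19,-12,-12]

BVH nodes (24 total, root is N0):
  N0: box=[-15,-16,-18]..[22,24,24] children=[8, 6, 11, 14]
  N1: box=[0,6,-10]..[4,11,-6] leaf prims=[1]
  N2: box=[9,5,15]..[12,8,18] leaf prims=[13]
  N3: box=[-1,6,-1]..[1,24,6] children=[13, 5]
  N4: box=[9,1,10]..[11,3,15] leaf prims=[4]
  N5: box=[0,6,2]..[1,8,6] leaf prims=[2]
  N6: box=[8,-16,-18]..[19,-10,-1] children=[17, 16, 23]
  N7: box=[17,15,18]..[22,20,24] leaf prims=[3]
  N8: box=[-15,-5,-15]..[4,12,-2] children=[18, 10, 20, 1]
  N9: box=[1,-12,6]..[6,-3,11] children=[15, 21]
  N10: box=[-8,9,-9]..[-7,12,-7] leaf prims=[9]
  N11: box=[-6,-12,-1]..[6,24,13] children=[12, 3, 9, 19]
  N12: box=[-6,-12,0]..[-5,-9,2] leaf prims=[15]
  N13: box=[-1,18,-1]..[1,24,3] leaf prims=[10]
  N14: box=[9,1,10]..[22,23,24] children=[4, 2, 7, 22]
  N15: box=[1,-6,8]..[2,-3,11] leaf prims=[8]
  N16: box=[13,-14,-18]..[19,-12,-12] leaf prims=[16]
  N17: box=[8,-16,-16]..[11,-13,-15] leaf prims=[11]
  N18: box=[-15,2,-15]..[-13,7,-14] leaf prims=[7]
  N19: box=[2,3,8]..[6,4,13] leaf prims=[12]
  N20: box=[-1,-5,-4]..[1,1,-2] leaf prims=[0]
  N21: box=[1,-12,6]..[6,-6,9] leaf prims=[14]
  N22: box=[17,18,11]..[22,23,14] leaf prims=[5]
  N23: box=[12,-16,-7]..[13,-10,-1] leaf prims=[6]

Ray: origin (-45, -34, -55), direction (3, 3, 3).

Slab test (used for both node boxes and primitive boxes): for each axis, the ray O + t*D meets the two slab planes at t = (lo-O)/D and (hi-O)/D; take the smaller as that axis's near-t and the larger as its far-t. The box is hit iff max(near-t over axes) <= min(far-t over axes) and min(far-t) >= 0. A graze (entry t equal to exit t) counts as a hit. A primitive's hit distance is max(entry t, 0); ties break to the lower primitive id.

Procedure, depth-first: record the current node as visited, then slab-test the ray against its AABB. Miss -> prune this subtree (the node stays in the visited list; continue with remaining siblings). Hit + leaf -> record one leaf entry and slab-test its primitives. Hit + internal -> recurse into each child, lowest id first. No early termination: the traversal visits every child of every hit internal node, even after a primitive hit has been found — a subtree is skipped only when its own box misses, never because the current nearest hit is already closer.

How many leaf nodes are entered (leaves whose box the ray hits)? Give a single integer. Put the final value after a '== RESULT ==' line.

Traverse from the root:
N0 x:[10,67/3] y:[6,58/3] z:[37/3,79/3] -> hit [37/3,58/3], descend [6, 8, 11, 14]
  N6 x:[53/3,64/3] y:[6,8] z:[37/3,18] -> miss, prune
  N8 x:[10,49/3] y:[29/3,46/3] z:[40/3,53/3] -> hit [40/3,46/3], descend [1, 10, 18, 20]
    N1 x:[15,49/3] y:[40/3,15] z:[15,49/3] -> hit [15,15] leaf, test {P1@t=15}
    N10 x:[37/3,38/3] y:[43/3,46/3] z:[46/3,16] -> miss, prune
    N18 x:[10,32/3] y:[12,41/3] z:[40/3,41/3] -> miss, prune
    N20 x:[44/3,46/3] y:[29/3,35/3] z:[17,53/3] -> miss, prune
  N11 x:[13,17] y:[22/3,58/3] z:[18,68/3] -> miss, prune
  N14 x:[18,67/3] y:[35/3,19] z:[65/3,79/3] -> miss, prune

Visited [0, 6, 8, 1, 10, 18, 20, 11, 14]. Tests: 9 box, 1 leaf. Nearest: P1.

== RESULT ==
1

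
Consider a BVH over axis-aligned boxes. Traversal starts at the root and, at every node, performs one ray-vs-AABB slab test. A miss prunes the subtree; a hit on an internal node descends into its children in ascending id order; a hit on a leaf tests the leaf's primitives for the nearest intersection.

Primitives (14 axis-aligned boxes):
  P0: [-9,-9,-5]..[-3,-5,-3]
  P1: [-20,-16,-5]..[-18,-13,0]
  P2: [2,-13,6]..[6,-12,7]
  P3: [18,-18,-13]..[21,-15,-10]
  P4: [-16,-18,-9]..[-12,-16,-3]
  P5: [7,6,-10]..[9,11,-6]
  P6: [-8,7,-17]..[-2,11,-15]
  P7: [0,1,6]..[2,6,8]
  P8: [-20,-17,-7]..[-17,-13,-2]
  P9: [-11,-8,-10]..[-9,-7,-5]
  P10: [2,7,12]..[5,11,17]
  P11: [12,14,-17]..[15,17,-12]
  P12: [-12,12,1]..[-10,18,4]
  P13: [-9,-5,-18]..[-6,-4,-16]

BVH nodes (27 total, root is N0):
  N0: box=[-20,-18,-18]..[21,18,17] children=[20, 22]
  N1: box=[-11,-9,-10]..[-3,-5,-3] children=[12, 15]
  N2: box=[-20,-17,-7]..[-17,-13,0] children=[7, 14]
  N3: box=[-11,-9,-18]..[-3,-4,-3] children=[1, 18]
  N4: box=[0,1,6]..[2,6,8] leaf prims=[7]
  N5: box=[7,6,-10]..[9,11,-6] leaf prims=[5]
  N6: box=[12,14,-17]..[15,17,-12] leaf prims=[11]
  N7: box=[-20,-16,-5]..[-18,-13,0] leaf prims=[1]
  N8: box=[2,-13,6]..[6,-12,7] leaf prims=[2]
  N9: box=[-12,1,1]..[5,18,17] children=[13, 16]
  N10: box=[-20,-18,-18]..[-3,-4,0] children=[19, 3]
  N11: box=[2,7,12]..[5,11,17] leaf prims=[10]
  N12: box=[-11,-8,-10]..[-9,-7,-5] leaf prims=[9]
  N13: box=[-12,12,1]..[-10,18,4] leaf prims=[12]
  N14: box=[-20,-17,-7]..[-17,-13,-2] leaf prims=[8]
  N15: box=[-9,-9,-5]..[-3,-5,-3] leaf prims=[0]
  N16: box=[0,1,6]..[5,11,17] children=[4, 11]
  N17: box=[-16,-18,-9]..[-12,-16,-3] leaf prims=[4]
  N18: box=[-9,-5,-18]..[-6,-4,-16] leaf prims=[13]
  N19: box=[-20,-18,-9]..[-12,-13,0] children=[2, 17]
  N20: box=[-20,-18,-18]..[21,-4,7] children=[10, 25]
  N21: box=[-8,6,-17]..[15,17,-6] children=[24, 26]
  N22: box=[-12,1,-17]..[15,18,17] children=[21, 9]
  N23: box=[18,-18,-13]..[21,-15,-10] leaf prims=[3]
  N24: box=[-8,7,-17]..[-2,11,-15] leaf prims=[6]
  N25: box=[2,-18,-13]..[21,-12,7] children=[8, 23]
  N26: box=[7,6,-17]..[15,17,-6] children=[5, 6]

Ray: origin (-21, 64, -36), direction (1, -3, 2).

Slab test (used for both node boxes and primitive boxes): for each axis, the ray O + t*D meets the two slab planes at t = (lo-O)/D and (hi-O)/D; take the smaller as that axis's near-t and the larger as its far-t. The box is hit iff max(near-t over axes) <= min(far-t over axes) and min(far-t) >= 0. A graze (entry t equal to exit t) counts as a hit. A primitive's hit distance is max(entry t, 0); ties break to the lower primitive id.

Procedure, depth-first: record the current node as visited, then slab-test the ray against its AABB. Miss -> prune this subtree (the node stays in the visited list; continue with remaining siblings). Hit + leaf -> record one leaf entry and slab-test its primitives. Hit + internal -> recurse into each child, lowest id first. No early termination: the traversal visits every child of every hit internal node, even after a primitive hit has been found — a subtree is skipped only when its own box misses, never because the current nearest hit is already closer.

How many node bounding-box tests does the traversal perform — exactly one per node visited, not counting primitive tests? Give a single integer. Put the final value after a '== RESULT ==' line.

Trace the traversal:
N0 x:[1,42] y:[46/3,82/3] z:[9,53/2] -> hit [46/3,53/2], descend [20, 22]
  N20 x:[1,42] y:[68/3,82/3] z:[9,43/2] -> miss, prune
  N22 x:[9,36] y:[46/3,21] z:[19/2,53/2] -> hit [46/3,21], descend [9, 21]
    N9 x:[9,26] y:[46/3,21] z:[37/2,53/2] -> hit [37/2,21], descend [13, 16]
      N13 x:[9,11] y:[46/3,52/3] z:[37/2,20] -> miss, prune
      N16 x:[21,26] y:[53/3,21] z:[21,53/2] -> hit [21,21], descend [4, 11]
        N4 x:[21,23] y:[58/3,21] z:[21,22] -> hit [21,21] leaf, test {P7@t=21}
        N11 x:[23,26] y:[53/3,19] z:[24,53/2] -> miss, prune
    N21 x:[13,36] y:[47/3,58/3] z:[19/2,15] -> miss, prune

order=[0, 20, 22, 9, 13, 16, 4, 11, 21]  |boxes|=9  |leaves|=1  hit=P7

== RESULT ==
9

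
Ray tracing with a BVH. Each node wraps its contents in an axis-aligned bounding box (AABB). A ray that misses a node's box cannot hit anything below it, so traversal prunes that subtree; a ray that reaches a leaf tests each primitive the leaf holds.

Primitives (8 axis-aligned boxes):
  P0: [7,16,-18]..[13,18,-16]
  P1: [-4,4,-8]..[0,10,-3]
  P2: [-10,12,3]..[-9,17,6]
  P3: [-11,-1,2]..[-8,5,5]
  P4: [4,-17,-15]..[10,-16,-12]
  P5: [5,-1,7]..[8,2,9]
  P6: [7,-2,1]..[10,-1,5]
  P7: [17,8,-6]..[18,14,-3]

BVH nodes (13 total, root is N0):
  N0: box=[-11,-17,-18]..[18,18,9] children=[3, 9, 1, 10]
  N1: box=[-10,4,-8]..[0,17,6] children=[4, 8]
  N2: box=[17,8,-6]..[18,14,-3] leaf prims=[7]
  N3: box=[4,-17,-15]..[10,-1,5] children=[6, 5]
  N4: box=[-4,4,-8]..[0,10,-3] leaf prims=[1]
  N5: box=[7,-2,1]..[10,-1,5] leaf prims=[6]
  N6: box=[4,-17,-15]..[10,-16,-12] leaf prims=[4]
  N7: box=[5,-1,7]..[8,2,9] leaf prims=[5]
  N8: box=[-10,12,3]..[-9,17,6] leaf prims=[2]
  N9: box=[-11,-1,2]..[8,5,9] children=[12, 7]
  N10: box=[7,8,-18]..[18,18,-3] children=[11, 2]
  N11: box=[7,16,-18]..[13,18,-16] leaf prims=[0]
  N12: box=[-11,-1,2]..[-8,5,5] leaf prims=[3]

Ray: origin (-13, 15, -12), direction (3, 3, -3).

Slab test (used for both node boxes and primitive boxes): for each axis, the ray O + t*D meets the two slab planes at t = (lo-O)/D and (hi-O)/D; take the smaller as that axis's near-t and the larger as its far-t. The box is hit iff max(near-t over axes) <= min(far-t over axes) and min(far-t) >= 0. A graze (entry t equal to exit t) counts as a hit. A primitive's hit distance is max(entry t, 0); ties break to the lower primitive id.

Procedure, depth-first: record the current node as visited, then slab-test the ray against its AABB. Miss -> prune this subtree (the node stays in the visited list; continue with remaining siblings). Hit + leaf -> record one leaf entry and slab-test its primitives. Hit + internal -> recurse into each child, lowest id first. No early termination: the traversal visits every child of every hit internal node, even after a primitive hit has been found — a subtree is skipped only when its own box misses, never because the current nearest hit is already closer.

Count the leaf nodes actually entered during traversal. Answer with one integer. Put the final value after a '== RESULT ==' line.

Walk:
N0 x:[2/3,31/3] y:[-32/3,1] z:[-7,2] -> hit [2/3,1], descend [1, 3, 9, 10]
  N1 x:[1,13/3] y:[-11/3,2/3] z:[-6,-4/3] -> miss, prune
  N3 x:[17/3,23/3] y:[-32/3,-16/3] z:[-17/3,1] -> miss, prune
  N9 x:[2/3,7] y:[-16/3,-10/3] z:[-7,-14/3] -> miss, prune
  N10 x:[20/3,31/3] y:[-7/3,1] z:[-3,2] -> miss, prune

Summary -> nodes [0, 1, 3, 9, 10]; box-tests=5; leaf-entries=0; first=miss

== RESULT ==
0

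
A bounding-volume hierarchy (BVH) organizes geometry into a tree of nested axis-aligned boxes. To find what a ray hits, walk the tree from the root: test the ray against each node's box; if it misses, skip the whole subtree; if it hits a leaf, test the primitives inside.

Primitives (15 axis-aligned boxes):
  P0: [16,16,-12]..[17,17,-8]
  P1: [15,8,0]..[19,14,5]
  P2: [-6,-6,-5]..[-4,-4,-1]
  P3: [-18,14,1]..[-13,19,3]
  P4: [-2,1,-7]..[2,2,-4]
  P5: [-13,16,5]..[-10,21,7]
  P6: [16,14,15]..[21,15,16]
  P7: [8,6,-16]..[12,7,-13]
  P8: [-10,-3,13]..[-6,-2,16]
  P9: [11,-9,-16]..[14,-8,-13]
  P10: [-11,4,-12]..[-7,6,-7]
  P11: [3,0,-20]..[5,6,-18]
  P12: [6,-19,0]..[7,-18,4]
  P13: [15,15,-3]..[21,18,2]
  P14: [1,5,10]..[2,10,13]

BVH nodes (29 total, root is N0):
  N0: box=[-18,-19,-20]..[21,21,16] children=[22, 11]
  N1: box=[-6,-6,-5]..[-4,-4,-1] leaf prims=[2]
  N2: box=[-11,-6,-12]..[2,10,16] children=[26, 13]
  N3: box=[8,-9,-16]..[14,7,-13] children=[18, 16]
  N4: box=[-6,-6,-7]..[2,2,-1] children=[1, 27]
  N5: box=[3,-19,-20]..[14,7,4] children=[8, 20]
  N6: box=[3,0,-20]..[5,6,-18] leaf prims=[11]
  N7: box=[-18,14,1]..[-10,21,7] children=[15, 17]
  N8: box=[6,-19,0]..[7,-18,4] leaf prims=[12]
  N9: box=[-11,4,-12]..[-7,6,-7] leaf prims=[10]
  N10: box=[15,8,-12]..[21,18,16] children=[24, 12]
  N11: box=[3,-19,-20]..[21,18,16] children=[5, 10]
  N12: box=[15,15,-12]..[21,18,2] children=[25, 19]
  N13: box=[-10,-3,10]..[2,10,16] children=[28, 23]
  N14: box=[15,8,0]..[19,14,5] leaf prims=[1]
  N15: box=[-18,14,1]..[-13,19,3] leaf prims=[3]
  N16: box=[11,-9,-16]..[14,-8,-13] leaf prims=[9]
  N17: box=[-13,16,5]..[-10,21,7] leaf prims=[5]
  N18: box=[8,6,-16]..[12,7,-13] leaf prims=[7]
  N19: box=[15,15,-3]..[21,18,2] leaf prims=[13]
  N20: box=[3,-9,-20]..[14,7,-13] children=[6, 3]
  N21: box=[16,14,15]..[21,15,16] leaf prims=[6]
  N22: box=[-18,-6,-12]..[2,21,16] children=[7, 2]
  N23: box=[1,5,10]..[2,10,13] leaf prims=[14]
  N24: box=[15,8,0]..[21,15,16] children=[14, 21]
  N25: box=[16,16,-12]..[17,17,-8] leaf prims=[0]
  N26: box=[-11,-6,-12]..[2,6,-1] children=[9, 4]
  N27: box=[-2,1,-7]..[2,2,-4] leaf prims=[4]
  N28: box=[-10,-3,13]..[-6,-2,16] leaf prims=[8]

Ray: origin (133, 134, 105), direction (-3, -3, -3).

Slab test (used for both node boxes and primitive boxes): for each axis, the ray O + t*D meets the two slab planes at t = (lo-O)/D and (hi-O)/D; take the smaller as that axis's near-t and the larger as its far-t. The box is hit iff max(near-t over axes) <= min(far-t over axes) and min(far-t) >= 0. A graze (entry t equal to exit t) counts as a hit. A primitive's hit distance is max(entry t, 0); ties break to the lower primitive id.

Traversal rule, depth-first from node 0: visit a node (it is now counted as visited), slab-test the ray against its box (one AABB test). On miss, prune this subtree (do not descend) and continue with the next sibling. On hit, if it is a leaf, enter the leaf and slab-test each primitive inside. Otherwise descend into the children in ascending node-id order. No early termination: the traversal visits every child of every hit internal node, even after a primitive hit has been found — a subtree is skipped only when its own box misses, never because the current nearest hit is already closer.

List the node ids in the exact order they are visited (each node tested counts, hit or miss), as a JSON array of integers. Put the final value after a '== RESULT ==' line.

Traverse from the root:
N0 x:[112/3,151/3] y:[113/3,51] z:[89/3,125/3] -> hit [113/3,125/3], descend [11, 22]
  N11 x:[112/3,130/3] y:[116/3,51] z:[89/3,125/3] -> hit [116/3,125/3], descend [5, 10]
    N5 x:[119/3,130/3] y:[127/3,51] z:[101/3,125/3] -> miss, prune
    N10 x:[112/3,118/3] y:[116/3,42] z:[89/3,39] -> hit [116/3,39], descend [12, 24]
      N12 x:[112/3,118/3] y:[116/3,119/3] z:[103/3,39] -> hit [116/3,39], descend [19, 25]
        N19 x:[112/3,118/3] y:[116/3,119/3] z:[103/3,36] -> miss, prune
        N25 x:[116/3,39] y:[39,118/3] z:[113/3,39] -> hit [39,39] leaf, test {P0@t=39}
      N24 x:[112/3,118/3] y:[119/3,42] z:[89/3,35] -> miss, prune
  N22 x:[131/3,151/3] y:[113/3,140/3] z:[89/3,39] -> miss, prune

Visited [0, 11, 5, 10, 12, 19, 25, 24, 22]. Tests: 9 box, 1 leaf. Nearest: P0.

== RESULT ==
[0, 11, 5, 10, 12, 19, 25, 24, 22]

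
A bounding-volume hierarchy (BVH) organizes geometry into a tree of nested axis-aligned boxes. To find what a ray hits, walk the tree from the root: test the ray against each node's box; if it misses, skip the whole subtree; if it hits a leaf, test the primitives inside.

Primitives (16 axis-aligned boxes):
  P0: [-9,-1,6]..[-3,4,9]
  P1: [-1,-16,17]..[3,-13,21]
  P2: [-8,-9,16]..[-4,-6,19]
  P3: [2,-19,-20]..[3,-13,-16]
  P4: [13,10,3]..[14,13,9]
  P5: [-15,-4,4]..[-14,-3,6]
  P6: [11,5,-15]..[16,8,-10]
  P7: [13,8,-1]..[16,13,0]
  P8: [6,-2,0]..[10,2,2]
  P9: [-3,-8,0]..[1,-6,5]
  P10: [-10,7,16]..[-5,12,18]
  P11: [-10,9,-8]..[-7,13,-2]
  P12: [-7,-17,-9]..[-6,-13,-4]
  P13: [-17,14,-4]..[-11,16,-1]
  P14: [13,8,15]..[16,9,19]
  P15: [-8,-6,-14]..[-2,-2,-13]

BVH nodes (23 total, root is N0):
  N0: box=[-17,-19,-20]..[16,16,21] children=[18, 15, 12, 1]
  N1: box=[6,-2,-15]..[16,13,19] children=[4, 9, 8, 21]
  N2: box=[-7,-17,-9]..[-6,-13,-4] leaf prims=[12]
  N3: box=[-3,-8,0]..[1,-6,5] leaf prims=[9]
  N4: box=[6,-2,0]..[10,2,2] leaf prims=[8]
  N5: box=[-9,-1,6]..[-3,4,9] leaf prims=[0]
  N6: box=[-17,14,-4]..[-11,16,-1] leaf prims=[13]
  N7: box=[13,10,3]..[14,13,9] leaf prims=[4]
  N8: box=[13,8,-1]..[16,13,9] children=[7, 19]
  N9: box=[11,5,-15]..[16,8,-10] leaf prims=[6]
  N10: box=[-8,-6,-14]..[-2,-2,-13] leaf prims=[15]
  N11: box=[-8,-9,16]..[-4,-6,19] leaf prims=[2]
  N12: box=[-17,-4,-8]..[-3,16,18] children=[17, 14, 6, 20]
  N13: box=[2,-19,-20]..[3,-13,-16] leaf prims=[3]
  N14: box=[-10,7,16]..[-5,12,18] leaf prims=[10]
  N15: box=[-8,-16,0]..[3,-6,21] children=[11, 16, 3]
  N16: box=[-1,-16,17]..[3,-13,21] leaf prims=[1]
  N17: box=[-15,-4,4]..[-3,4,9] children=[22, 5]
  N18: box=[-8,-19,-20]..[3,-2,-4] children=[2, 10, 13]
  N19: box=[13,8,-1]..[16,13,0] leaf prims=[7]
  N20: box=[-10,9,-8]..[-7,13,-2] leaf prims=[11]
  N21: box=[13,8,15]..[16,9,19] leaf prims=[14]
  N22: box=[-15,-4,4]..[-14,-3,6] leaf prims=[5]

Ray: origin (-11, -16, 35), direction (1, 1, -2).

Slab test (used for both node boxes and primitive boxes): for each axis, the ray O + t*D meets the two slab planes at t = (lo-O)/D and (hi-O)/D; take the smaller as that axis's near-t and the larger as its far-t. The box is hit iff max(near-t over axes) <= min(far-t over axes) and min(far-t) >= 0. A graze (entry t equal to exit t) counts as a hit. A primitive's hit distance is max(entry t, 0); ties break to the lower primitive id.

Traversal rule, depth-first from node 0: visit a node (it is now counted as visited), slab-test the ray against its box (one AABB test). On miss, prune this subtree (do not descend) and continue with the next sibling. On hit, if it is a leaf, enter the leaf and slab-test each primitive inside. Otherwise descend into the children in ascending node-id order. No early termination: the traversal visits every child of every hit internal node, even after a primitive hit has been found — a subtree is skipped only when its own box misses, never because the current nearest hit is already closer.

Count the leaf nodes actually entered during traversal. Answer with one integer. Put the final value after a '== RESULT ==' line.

Walk:
N0 x:[-6,27] y:[-3,32] z:[7,55/2] -> hit [7,27], descend [1, 12, 15, 18]
  N1 x:[17,27] y:[14,29] z:[8,25] -> hit [17,25], descend [4, 8, 9, 21]
    N4 x:[17,21] y:[14,18] z:[33/2,35/2] -> hit [17,35/2] leaf, test {P8@t=17}
    N8 x:[24,27] y:[24,29] z:[13,18] -> miss, prune
    N9 x:[22,27] y:[21,24] z:[45/2,25] -> hit [45/2,24] leaf, test {P6@t=45/2}
    N21 x:[24,27] y:[24,25] z:[8,10] -> miss, prune
  N12 x:[-6,8] y:[12,32] z:[17/2,43/2] -> miss, prune
  N15 x:[3,14] y:[0,10] z:[7,35/2] -> hit [7,10], descend [3, 11, 16]
    N3 x:[8,12] y:[8,10] z:[15,35/2] -> miss, prune
    N11 x:[3,7] y:[7,10] z:[8,19/2] -> miss, prune
    N16 x:[10,14] y:[0,3] z:[7,9] -> miss, prune
  N18 x:[3,14] y:[-3,14] z:[39/2,55/2] -> miss, prune

order=[0, 1, 4, 8, 9, 21, 12, 15, 3, 11, 16, 18]  |boxes|=12  |leaves|=2  hit=P8

== RESULT ==
2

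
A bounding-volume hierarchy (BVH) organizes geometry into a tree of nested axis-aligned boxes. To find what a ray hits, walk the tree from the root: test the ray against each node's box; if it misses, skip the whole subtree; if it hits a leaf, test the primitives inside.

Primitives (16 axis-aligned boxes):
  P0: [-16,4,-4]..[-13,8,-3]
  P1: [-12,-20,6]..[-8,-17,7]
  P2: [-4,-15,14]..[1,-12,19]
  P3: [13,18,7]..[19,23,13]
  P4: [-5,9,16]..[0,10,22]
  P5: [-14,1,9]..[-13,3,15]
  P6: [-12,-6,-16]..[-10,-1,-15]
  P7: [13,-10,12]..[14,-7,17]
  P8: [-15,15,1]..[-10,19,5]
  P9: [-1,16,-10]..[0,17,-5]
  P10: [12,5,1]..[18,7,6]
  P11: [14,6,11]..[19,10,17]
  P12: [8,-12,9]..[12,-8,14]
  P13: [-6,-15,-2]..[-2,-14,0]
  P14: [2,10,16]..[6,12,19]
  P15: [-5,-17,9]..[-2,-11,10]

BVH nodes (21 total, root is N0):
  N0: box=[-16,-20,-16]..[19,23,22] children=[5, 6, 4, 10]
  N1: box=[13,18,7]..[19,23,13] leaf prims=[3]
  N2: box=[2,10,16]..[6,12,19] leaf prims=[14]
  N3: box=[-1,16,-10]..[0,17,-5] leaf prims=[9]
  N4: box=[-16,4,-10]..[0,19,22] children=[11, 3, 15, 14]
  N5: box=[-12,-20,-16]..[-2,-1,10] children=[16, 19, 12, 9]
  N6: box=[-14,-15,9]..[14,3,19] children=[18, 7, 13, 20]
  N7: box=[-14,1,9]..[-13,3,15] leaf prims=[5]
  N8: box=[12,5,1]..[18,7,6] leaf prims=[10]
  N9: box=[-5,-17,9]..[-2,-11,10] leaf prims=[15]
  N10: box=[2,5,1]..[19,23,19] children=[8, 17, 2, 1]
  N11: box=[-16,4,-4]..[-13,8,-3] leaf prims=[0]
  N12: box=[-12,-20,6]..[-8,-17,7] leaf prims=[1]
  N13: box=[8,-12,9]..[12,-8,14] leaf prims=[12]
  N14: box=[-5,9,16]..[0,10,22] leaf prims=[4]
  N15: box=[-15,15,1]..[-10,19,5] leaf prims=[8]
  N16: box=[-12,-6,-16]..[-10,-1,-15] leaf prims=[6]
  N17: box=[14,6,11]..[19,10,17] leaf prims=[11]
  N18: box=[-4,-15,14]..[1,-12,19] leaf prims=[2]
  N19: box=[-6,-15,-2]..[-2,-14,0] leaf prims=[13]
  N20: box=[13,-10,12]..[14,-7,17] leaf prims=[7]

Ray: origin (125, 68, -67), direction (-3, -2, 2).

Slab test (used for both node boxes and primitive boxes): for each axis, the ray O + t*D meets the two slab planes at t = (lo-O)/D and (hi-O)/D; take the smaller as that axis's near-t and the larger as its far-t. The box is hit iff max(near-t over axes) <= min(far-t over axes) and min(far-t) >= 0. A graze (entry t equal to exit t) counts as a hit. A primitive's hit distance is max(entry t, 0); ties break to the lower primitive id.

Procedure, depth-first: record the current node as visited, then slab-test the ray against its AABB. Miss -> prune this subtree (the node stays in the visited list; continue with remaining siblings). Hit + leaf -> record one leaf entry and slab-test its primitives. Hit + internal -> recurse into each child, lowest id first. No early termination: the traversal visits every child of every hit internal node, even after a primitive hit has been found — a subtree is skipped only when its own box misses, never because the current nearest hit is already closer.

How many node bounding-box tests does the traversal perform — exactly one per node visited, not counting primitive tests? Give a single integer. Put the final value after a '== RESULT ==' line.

Trace the traversal:
N0 x:[106/3,47] y:[45/2,44] z:[51/2,89/2] -> hit [106/3,44], descend [4, 5, 6, 10]
  N4 x:[125/3,47] y:[49/2,32] z:[57/2,89/2] -> miss, prune
  N5 x:[127/3,137/3] y:[69/2,44] z:[51/2,77/2] -> miss, prune
  N6 x:[37,139/3] y:[65/2,83/2] z:[38,43] -> hit [38,83/2], descend [7, 13, 18, 20]
    N7 x:[46,139/3] y:[65/2,67/2] z:[38,41] -> miss, prune
    N13 x:[113/3,39] y:[38,40] z:[38,81/2] -> hit [38,39] leaf, test {P12@t=38}
    N18 x:[124/3,43] y:[40,83/2] z:[81/2,43] -> hit [124/3,83/2] leaf, test {P2@t=124/3}
    N20 x:[37,112/3] y:[75/2,39] z:[79/2,42] -> miss, prune
  N10 x:[106/3,41] y:[45/2,63/2] z:[34,43] -> miss, prune

Summary -> nodes [0, 4, 5, 6, 7, 13, 18, 20, 10]; box-tests=9; leaf-entries=2; first=P12

== RESULT ==
9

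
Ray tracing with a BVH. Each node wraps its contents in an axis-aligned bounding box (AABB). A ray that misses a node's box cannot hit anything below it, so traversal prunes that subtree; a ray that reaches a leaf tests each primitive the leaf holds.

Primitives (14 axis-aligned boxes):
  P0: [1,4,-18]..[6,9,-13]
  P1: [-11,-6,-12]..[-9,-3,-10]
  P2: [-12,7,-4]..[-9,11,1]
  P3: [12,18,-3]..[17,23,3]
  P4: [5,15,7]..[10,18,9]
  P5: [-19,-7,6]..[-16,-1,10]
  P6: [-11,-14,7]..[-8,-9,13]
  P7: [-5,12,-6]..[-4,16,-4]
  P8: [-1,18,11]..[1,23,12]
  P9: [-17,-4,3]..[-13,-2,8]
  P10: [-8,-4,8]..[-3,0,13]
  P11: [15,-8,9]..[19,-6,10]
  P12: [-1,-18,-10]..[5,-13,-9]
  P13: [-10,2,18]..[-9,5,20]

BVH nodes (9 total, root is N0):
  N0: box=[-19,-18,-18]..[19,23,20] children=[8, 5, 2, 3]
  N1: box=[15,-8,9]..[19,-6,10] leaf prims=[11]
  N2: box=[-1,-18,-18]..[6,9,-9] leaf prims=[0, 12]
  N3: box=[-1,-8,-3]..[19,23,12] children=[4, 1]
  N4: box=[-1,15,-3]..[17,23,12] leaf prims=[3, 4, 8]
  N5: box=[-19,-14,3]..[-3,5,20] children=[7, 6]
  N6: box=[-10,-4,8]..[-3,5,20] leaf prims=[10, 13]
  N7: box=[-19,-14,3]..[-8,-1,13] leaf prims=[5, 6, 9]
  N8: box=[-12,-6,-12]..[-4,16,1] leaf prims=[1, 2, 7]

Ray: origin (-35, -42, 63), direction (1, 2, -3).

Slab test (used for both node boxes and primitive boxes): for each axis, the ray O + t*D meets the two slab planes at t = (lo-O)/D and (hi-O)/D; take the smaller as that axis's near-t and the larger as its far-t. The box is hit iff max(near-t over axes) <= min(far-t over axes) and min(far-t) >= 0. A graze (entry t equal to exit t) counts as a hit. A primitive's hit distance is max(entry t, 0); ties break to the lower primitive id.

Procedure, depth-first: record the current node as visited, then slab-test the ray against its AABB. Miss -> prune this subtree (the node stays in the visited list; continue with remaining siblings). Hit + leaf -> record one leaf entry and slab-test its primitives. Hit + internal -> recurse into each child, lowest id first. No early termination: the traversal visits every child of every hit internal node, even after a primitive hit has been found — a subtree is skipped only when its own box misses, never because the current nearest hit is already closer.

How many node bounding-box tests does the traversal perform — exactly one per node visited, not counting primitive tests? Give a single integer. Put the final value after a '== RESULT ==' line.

Walk:
N0 x:[16,54] y:[12,65/2] z:[43/3,27] -> hit [16,27], descend [2, 3, 5, 8]
  N2 x:[34,41] y:[12,51/2] z:[24,27] -> miss, prune
  N3 x:[34,54] y:[17,65/2] z:[17,22] -> miss, prune
  N5 x:[16,32] y:[14,47/2] z:[43/3,20] -> hit [16,20], descend [6, 7]
    N6 x:[25,32] y:[19,47/2] z:[43/3,55/3] -> miss, prune
    N7 x:[16,27] y:[14,41/2] z:[50/3,20] -> hit [50/3,20] leaf, test {P5@t=53/3, P6(miss), P9@t=19}
  N8 x:[23,31] y:[18,29] z:[62/3,25] -> hit [23,25] leaf, test {P1(miss), P2(miss), P7(miss)}

Summary -> nodes [0, 2, 3, 5, 6, 7, 8]; box-tests=7; leaf-entries=2; first=P5

== RESULT ==
7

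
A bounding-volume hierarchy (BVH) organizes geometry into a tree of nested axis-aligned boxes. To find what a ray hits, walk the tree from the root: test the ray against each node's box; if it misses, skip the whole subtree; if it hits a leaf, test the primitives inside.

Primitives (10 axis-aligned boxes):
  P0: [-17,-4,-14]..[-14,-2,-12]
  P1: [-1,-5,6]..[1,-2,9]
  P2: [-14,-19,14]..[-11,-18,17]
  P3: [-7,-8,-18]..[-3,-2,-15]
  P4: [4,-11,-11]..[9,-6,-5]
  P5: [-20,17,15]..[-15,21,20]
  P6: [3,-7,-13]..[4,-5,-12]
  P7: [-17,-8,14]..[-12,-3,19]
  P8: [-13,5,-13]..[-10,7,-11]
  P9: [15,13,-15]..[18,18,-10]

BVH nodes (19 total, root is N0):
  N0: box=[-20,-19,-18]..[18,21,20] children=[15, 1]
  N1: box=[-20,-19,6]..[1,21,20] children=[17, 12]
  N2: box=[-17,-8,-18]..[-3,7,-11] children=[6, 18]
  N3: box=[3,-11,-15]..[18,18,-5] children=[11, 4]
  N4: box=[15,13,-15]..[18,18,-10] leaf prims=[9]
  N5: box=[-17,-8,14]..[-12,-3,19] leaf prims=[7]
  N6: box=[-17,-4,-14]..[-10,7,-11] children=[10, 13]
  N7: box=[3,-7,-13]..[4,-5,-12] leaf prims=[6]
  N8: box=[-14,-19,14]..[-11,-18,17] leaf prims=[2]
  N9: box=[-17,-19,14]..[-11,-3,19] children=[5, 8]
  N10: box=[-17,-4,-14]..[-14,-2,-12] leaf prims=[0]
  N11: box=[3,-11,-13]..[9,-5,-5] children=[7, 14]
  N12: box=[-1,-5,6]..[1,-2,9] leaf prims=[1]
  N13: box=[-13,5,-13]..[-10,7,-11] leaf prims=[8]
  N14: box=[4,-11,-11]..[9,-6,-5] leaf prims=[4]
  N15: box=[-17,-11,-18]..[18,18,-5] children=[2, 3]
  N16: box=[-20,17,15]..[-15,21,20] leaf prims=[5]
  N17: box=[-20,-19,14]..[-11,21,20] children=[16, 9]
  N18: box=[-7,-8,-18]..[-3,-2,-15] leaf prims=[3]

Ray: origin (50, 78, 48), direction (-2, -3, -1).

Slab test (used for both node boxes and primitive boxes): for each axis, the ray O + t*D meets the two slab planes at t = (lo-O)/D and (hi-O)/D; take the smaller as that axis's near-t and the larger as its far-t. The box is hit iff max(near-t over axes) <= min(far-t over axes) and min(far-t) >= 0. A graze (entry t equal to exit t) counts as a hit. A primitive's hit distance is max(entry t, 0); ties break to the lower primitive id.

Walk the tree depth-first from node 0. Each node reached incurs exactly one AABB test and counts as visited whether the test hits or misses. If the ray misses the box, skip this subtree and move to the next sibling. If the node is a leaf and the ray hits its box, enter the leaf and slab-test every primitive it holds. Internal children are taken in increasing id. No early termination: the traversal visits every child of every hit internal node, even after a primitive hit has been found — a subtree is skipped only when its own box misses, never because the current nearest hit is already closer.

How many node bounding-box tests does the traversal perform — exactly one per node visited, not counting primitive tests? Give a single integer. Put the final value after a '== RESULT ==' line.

Traverse from the root:
N0 x:[16,35] y:[19,97/3] z:[28,66] -> hit [28,97/3], descend [1, 15]
  N1 x:[49/2,35] y:[19,97/3] z:[28,42] -> hit [28,97/3], descend [12, 17]
    N12 x:[49/2,51/2] y:[80/3,83/3] z:[39,42] -> miss, prune
    N17 x:[61/2,35] y:[19,97/3] z:[28,34] -> hit [61/2,97/3], descend [9, 16]
      N9 x:[61/2,67/2] y:[27,97/3] z:[29,34] -> hit [61/2,97/3], descend [5, 8]
        N5 x:[31,67/2] y:[27,86/3] z:[29,34] -> miss, prune
        N8 x:[61/2,32] y:[32,97/3] z:[31,34] -> hit [32,32] leaf, test {P2@t=32}
      N16 x:[65/2,35] y:[19,61/3] z:[28,33] -> miss, prune
  N15 x:[16,67/2] y:[20,89/3] z:[53,66] -> miss, prune

order=[0, 1, 12, 17, 9, 5, 8, 16, 15]  |boxes|=9  |leaves|=1  hit=P2

== RESULT ==
9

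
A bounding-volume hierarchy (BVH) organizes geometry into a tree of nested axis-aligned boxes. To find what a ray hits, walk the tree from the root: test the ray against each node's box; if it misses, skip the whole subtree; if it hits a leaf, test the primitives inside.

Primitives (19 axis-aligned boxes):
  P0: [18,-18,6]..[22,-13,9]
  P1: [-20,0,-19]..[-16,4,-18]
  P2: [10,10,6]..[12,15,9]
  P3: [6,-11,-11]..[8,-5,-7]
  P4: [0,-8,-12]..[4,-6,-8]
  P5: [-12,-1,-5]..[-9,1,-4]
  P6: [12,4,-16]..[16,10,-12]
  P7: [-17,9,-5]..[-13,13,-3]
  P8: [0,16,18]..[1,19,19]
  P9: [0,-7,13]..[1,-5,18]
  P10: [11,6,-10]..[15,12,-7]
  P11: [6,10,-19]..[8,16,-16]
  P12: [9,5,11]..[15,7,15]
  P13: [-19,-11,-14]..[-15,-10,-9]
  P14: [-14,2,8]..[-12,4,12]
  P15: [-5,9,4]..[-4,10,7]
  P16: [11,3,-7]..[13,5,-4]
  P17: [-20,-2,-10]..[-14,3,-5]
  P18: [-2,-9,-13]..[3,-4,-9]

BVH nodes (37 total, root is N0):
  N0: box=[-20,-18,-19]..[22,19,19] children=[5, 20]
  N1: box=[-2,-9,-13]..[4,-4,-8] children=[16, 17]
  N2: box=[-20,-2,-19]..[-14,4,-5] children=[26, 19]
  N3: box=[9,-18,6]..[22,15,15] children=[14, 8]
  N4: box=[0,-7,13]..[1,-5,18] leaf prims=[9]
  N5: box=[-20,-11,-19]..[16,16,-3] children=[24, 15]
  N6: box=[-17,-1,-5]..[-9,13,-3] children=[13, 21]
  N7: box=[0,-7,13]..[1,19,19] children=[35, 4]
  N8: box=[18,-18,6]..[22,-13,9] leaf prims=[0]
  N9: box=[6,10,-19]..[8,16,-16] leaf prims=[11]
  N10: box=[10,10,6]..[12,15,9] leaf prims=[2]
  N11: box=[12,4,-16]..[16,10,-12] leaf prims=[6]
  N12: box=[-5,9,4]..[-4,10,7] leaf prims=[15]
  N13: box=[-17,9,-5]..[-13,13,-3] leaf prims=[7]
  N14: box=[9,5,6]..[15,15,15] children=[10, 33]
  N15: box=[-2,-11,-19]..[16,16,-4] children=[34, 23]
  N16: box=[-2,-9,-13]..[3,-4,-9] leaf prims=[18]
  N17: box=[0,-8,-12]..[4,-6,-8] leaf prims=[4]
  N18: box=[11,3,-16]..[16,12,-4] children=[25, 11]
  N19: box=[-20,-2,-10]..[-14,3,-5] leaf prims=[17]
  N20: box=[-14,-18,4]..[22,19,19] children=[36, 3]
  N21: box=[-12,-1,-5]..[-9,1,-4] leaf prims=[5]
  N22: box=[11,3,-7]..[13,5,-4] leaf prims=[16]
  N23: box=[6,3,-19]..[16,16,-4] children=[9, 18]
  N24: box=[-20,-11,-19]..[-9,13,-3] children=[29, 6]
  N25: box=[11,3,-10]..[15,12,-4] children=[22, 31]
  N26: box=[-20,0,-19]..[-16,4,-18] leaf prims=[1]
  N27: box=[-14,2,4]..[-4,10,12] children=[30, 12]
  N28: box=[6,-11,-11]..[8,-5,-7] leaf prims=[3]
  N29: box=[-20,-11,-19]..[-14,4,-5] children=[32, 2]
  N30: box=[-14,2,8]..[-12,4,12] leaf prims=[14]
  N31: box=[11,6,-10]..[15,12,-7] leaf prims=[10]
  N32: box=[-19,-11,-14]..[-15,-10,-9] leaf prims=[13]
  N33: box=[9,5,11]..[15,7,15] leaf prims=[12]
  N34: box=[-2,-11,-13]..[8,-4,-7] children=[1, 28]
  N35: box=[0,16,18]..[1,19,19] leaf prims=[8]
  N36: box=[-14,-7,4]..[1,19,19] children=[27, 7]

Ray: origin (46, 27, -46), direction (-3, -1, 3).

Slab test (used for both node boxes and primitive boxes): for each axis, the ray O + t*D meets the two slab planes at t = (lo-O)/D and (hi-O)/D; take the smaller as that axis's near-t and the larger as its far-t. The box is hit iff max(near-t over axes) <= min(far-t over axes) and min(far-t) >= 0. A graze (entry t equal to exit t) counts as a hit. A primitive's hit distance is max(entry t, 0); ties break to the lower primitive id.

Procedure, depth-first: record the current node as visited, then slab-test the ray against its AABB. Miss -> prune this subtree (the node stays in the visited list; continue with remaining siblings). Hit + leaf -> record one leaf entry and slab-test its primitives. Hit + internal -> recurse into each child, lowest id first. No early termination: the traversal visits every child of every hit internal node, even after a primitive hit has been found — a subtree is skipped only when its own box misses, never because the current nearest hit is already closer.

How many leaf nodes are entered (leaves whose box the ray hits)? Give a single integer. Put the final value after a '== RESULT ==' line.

Traverse from the root:
N0 x:[8,22] y:[8,45] z:[9,65/3] -> hit [9,65/3], descend [5, 20]
  N5 x:[10,22] y:[11,38] z:[9,43/3] -> hit [11,43/3], descend [15, 24]
    N15 x:[10,16] y:[11,38] z:[9,14] -> hit [11,14], descend [23, 34]
      N23 x:[10,40/3] y:[11,24] z:[9,14] -> hit [11,40/3], descend [9, 18]
        N9 x:[38/3,40/3] y:[11,17] z:[9,10] -> miss, prune
        N18 x:[10,35/3] y:[15,24] z:[10,14] -> miss, prune
      N34 x:[38/3,16] y:[31,38] z:[11,13] -> miss, prune
    N24 x:[55/3,22] y:[14,38] z:[9,43/3] -> miss, prune
  N20 x:[8,20] y:[8,45] z:[50/3,65/3] -> hit [50/3,20], descend [3, 36]
    N3 x:[8,37/3] y:[12,45] z:[52/3,61/3] -> miss, prune
    N36 x:[15,20] y:[8,34] z:[50/3,65/3] -> hit [50/3,20], descend [7, 27]
      N7 x:[15,46/3] y:[8,34] z:[59/3,65/3] -> miss, prune
      N27 x:[50/3,20] y:[17,25] z:[50/3,58/3] -> hit [17,58/3], descend [12, 30]
        N12 x:[50/3,17] y:[17,18] z:[50/3,53/3] -> hit [17,17] leaf, test {P15@t=17}
        N30 x:[58/3,20] y:[23,25] z:[18,58/3] -> miss, prune

15 AABB tests over nodes [0, 5, 15, 23, 9, 18, 34, 24, 20, 3, 36, 7, 27, 12, 30]; 1 leaf entered; closest P15.

== RESULT ==
1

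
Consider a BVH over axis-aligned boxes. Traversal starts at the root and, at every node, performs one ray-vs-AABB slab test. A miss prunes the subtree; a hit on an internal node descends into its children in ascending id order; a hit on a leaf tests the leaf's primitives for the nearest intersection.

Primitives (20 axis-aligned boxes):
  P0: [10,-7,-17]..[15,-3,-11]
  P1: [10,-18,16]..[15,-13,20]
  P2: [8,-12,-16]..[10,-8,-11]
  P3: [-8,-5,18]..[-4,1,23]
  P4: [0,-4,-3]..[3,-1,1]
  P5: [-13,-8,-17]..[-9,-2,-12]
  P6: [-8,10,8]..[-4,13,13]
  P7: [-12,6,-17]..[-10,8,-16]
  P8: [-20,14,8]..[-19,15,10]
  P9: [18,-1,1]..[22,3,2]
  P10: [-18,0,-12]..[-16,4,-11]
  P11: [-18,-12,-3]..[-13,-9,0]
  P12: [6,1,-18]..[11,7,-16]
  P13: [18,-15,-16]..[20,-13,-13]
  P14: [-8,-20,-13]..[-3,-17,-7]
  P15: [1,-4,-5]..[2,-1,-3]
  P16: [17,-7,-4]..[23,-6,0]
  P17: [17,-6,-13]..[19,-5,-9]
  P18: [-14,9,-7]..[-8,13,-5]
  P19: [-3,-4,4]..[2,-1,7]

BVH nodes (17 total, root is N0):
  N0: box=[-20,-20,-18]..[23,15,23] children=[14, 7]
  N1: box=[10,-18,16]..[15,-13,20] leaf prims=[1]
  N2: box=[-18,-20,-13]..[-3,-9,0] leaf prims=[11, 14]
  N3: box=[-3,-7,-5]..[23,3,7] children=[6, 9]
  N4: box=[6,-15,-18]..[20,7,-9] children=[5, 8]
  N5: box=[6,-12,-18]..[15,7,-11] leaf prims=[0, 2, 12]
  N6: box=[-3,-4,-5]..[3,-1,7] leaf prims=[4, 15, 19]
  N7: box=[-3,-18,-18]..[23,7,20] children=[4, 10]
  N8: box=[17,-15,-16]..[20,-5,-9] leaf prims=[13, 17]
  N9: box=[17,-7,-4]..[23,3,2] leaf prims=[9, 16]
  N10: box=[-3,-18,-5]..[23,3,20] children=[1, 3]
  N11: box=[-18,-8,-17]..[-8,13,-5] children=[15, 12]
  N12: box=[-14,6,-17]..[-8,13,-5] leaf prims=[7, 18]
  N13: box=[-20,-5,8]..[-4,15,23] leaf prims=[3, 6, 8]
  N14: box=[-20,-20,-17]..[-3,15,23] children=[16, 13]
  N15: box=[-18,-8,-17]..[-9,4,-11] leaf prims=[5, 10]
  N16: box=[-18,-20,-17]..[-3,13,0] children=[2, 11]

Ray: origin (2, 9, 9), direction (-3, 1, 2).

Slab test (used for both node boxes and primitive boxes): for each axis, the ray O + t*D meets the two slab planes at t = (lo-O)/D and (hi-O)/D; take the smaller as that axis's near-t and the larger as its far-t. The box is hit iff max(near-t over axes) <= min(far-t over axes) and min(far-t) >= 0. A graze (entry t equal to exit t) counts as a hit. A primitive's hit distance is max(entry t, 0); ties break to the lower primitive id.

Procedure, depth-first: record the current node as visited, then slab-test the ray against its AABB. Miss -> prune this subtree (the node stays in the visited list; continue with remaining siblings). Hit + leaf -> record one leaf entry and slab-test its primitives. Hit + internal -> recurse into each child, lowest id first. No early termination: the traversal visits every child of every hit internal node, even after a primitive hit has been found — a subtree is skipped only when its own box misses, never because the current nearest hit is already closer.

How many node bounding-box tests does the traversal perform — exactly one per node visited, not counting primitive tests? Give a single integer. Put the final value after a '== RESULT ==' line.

Traverse from the root:
N0 x:[-7,22/3] y:[-29,6] z:[-27/2,7] -> hit [-7,6], descend [7, 14]
  N7 x:[-7,5/3] y:[-27,-2] z:[-27/2,11/2] -> miss, prune
  N14 x:[5/3,22/3] y:[-29,6] z:[-13,7] -> hit [5/3,6], descend [13, 16]
    N13 x:[2,22/3] y:[-14,6] z:[-1/2,7] -> hit [2,6] leaf, test {P3(miss), P6@t=2, P8(miss)}
    N16 x:[5/3,20/3] y:[-29,4] z:[-13,-9/2] -> miss, prune

order=[0, 7, 14, 13, 16]  |boxes|=5  |leaves|=1  hit=P6

== RESULT ==
5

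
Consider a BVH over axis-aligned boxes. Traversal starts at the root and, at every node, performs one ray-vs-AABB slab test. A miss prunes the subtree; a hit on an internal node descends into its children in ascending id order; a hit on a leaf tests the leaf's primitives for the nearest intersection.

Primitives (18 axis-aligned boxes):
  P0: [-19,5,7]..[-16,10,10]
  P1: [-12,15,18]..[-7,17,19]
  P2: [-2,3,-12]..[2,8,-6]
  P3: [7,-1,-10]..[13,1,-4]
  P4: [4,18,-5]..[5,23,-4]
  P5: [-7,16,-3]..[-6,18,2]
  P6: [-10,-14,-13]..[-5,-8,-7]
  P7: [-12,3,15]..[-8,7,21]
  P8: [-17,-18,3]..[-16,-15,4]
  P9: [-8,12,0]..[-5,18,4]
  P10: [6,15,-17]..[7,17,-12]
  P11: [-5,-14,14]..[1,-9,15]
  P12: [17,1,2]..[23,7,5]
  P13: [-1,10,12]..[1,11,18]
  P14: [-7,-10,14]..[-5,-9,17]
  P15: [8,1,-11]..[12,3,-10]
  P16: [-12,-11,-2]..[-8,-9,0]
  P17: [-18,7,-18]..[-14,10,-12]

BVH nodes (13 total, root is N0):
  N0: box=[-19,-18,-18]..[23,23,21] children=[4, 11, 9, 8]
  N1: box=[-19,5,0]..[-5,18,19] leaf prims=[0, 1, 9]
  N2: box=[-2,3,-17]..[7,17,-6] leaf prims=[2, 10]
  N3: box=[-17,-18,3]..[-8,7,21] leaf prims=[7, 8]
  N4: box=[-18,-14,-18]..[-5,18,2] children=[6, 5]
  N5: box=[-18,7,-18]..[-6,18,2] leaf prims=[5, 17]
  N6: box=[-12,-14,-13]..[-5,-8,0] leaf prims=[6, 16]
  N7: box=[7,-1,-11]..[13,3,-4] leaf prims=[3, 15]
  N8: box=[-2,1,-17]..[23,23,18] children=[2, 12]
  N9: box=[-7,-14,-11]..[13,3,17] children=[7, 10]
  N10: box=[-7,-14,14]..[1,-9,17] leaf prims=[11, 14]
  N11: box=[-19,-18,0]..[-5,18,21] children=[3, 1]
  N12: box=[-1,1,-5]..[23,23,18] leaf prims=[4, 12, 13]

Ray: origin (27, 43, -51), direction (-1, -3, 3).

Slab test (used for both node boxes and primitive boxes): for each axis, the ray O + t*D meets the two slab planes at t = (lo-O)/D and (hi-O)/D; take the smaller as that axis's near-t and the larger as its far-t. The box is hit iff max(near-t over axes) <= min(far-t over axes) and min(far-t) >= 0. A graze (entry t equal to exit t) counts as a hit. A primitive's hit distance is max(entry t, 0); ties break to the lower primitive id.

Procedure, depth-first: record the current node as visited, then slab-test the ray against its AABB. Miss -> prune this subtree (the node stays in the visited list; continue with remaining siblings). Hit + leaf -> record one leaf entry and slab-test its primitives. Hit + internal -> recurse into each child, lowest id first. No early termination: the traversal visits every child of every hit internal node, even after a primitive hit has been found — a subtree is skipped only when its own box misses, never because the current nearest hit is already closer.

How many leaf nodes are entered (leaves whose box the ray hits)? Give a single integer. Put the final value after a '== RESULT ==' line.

Walk:
N0 x:[4,46] y:[20/3,61/3] z:[11,24] -> hit [11,61/3], descend [4, 8, 9, 11]
  N4 x:[32,45] y:[25/3,19] z:[11,53/3] -> miss, prune
  N8 x:[4,29] y:[20/3,14] z:[34/3,23] -> hit [34/3,14], descend [2, 12]
    N2 x:[20,29] y:[26/3,40/3] z:[34/3,15] -> miss, prune
    N12 x:[4,28] y:[20/3,14] z:[46/3,23] -> miss, prune
  N9 x:[14,34] y:[40/3,19] z:[40/3,68/3] -> hit [14,19], descend [7, 10]
    N7 x:[14,20] y:[40/3,44/3] z:[40/3,47/3] -> hit [14,44/3] leaf, test {P3@t=14, P15(miss)}
    N10 x:[26,34] y:[52/3,19] z:[65/3,68/3] -> miss, prune
  N11 x:[32,46] y:[25/3,61/3] z:[17,24] -> miss, prune

Summary -> nodes [0, 4, 8, 2, 12, 9, 7, 10, 11]; box-tests=9; leaf-entries=1; first=P3

== RESULT ==
1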